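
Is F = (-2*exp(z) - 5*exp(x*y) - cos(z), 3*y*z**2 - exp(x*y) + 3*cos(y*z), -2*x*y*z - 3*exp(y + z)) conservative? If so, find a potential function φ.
No, ∇×F = (-2*x*z - 6*y*z + 3*y*sin(y*z) - 3*exp(y + z), 2*y*z - 2*exp(z) + sin(z), (5*x - y)*exp(x*y)) ≠ 0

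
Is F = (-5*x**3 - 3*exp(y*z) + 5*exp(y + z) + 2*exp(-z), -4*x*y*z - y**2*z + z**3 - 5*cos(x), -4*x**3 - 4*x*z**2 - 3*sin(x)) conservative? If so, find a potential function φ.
No, ∇×F = (4*x*y + y**2 - 3*z**2, 12*x**2 - 3*y*exp(y*z) + 4*z**2 + 5*exp(y + z) + 3*cos(x) - 2*exp(-z), -4*y*z + 3*z*exp(y*z) - 5*exp(y + z) + 5*sin(x)) ≠ 0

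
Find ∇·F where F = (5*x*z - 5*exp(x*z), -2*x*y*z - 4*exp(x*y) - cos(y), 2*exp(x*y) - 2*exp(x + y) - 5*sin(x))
-2*x*z - 4*x*exp(x*y) - 5*z*exp(x*z) + 5*z + sin(y)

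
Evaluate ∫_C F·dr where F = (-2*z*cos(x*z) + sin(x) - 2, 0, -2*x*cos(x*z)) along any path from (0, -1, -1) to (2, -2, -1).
-3 - cos(2) + 2*sin(2)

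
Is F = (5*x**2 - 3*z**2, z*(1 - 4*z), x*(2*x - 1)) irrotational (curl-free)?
No, ∇×F = (8*z - 1, -4*x - 6*z + 1, 0)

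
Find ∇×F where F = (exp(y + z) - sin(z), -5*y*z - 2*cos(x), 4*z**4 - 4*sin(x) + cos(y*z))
(5*y - z*sin(y*z), exp(y + z) + 4*cos(x) - cos(z), -exp(y + z) + 2*sin(x))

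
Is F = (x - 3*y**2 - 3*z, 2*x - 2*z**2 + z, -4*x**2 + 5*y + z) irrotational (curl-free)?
No, ∇×F = (4*z + 4, 8*x - 3, 6*y + 2)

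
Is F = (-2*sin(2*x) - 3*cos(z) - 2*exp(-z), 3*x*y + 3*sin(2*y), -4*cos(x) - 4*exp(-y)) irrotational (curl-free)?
No, ∇×F = (4*exp(-y), -4*sin(x) + 3*sin(z) + 2*exp(-z), 3*y)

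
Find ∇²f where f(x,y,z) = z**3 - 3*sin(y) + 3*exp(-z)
6*z + 3*sin(y) + 3*exp(-z)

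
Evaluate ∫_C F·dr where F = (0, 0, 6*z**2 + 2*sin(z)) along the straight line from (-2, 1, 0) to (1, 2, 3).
56 - 2*cos(3)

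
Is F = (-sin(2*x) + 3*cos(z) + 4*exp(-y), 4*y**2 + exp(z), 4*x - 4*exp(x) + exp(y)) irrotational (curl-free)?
No, ∇×F = (exp(y) - exp(z), 4*exp(x) - 3*sin(z) - 4, 4*exp(-y))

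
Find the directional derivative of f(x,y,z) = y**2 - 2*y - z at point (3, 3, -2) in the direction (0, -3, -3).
-3*sqrt(2)/2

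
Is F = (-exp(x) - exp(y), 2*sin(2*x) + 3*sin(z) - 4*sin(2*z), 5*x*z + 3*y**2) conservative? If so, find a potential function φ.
No, ∇×F = (6*y - 3*cos(z) + 8*cos(2*z), -5*z, exp(y) + 4*cos(2*x)) ≠ 0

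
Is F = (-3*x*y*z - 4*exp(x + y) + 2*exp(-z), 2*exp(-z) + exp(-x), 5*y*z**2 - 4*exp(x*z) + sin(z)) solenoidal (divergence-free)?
No, ∇·F = -4*x*exp(x*z) + 7*y*z - 4*exp(x + y) + cos(z)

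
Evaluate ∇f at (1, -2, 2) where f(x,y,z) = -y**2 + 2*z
(0, 4, 2)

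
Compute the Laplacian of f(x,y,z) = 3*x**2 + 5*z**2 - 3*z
16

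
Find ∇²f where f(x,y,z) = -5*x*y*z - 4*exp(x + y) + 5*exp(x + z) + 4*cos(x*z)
-4*x**2*cos(x*z) - 4*z**2*cos(x*z) - 8*exp(x + y) + 10*exp(x + z)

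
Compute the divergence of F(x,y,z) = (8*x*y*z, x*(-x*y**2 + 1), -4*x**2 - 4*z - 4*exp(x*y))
-2*x**2*y + 8*y*z - 4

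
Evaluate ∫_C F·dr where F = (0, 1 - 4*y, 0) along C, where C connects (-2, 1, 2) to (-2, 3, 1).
-14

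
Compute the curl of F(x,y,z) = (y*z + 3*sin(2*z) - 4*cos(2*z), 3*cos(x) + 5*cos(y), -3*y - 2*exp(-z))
(-3, y + 8*sin(2*z) + 6*cos(2*z), -z - 3*sin(x))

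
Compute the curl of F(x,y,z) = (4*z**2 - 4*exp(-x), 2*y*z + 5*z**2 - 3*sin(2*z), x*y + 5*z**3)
(x - 2*y - 10*z + 6*cos(2*z), -y + 8*z, 0)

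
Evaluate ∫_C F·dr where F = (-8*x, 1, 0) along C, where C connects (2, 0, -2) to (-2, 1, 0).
1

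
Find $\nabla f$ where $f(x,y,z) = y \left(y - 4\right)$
(0, 2*y - 4, 0)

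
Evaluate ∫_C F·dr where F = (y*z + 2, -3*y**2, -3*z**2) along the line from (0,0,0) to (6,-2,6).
-220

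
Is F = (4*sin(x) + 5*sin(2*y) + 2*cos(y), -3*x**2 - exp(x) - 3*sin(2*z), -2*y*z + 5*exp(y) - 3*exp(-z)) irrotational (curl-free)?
No, ∇×F = (-2*z + 5*exp(y) + 6*cos(2*z), 0, -6*x - exp(x) + 2*sin(y) - 10*cos(2*y))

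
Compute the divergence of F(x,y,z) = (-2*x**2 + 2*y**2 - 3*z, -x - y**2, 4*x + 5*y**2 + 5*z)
-4*x - 2*y + 5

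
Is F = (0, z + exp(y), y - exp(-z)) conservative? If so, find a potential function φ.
Yes, F is conservative. φ = y*z + exp(y) + exp(-z)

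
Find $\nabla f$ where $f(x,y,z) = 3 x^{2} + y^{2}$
(6*x, 2*y, 0)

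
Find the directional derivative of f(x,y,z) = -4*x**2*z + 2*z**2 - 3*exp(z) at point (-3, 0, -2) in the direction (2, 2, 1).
-140/3 - exp(-2)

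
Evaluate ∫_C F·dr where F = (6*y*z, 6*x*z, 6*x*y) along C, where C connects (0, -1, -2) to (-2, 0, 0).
0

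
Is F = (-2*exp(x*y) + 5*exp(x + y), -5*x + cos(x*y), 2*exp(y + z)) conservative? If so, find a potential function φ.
No, ∇×F = (2*exp(y + z), 0, 2*x*exp(x*y) - y*sin(x*y) - 5*exp(x + y) - 5) ≠ 0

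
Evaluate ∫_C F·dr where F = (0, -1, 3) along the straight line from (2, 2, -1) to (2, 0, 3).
14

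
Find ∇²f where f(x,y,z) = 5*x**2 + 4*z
10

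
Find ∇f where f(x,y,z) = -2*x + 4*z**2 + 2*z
(-2, 0, 8*z + 2)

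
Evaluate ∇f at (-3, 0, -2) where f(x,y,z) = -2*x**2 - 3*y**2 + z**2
(12, 0, -4)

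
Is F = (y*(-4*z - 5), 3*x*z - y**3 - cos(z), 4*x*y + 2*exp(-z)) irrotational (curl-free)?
No, ∇×F = (x - sin(z), -8*y, 7*z + 5)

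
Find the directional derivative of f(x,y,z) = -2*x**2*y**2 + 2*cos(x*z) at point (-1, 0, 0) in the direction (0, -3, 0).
0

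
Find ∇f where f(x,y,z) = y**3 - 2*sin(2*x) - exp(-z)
(-4*cos(2*x), 3*y**2, exp(-z))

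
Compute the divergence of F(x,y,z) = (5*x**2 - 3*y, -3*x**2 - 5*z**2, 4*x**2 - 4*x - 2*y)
10*x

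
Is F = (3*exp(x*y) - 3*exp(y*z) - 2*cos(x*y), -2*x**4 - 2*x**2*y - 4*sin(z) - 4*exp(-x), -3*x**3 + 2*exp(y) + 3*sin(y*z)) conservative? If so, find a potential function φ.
No, ∇×F = (3*z*cos(y*z) + 2*exp(y) + 4*cos(z), 9*x**2 - 3*y*exp(y*z), -8*x**3 - 4*x*y - 3*x*exp(x*y) - 2*x*sin(x*y) + 3*z*exp(y*z) + 4*exp(-x)) ≠ 0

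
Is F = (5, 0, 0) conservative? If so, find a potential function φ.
Yes, F is conservative. φ = 5*x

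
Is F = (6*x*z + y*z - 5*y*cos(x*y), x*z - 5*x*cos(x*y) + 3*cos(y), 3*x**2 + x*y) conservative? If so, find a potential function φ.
Yes, F is conservative. φ = 3*x**2*z + x*y*z + 3*sin(y) - 5*sin(x*y)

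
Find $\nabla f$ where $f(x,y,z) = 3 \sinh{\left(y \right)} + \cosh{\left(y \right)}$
(0, sinh(y) + 3*cosh(y), 0)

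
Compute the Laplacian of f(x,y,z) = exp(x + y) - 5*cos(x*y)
5*x**2*cos(x*y) + 5*y**2*cos(x*y) + 2*exp(x + y)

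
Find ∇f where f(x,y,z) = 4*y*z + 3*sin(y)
(0, 4*z + 3*cos(y), 4*y)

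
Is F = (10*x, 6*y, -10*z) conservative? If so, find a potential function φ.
Yes, F is conservative. φ = 5*x**2 + 3*y**2 - 5*z**2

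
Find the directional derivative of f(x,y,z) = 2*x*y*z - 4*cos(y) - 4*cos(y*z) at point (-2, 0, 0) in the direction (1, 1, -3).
0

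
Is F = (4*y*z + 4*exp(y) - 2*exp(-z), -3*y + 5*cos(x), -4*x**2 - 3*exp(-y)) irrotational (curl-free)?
No, ∇×F = (3*exp(-y), 8*x + 4*y + 2*exp(-z), -4*z - 4*exp(y) - 5*sin(x))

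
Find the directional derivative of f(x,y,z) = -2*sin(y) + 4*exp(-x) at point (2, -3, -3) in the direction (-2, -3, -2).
2*sqrt(17)*(3*exp(2)*cos(3) + 4)*exp(-2)/17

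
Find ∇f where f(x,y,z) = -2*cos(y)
(0, 2*sin(y), 0)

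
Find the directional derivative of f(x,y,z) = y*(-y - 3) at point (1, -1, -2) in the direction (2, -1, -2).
1/3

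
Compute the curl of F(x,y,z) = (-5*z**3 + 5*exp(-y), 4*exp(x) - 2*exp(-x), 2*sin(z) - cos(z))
(0, -15*z**2, 4*exp(x) + 5*exp(-y) + 2*exp(-x))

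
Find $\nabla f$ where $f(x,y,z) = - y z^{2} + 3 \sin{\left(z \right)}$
(0, -z**2, -2*y*z + 3*cos(z))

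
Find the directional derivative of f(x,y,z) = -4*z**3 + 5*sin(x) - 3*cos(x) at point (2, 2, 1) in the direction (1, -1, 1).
sqrt(3)*(-4 + 5*cos(2)/3 + sin(2))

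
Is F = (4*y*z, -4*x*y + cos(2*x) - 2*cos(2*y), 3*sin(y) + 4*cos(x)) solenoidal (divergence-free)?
No, ∇·F = -4*x + 4*sin(2*y)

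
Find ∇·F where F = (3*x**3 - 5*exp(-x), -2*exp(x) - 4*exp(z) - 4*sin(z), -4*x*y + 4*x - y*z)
9*x**2 - y + 5*exp(-x)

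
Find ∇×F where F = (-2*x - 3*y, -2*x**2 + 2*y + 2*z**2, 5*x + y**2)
(2*y - 4*z, -5, 3 - 4*x)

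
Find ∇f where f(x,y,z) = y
(0, 1, 0)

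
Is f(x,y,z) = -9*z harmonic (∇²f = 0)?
Yes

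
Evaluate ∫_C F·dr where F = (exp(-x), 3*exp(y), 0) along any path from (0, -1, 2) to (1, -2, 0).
-4*exp(-1) + 3*exp(-2) + 1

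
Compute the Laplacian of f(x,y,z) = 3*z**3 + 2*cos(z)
18*z - 2*cos(z)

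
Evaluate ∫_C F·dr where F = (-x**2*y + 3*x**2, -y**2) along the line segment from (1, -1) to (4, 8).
-861/4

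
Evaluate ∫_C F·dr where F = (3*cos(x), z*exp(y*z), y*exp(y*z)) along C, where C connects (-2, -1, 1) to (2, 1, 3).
-exp(-1) + 6*sin(2) + exp(3)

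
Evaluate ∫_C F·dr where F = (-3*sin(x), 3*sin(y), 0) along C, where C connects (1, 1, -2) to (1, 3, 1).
3*cos(1) - 3*cos(3)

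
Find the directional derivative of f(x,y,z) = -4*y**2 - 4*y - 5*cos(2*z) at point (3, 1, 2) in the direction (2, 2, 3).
6*sqrt(17)*(-4 + 5*sin(4))/17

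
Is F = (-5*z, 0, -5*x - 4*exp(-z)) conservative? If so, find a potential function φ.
Yes, F is conservative. φ = -5*x*z + 4*exp(-z)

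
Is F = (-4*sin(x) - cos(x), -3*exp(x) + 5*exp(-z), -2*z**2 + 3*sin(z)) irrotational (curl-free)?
No, ∇×F = (5*exp(-z), 0, -3*exp(x))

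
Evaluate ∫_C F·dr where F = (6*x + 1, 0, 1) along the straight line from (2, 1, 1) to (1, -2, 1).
-10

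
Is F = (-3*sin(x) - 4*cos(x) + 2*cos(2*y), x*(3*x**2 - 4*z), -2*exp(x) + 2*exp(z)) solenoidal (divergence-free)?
No, ∇·F = 2*exp(z) + 4*sin(x) - 3*cos(x)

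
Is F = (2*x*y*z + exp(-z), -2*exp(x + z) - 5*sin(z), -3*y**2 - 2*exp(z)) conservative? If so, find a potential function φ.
No, ∇×F = (-6*y + 2*exp(x + z) + 5*cos(z), 2*x*y - exp(-z), -2*x*z - 2*exp(x + z)) ≠ 0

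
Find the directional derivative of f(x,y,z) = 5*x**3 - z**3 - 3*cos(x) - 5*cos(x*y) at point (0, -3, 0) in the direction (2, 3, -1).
0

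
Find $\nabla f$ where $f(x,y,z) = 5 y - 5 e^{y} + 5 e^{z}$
(0, 5 - 5*exp(y), 5*exp(z))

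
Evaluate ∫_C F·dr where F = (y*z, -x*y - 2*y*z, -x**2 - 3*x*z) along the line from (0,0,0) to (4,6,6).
-320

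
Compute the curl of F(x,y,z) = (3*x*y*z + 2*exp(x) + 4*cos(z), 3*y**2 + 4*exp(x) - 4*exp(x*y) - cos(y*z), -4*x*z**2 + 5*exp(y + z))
(-y*sin(y*z) + 5*exp(y + z), 3*x*y + 4*z**2 - 4*sin(z), -3*x*z - 4*y*exp(x*y) + 4*exp(x))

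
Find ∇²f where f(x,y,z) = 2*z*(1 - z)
-4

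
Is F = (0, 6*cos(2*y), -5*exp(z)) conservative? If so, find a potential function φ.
Yes, F is conservative. φ = -5*exp(z) + 3*sin(2*y)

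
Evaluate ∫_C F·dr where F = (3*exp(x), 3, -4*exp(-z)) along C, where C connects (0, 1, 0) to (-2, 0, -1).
-10 + 3*exp(-2) + 4*E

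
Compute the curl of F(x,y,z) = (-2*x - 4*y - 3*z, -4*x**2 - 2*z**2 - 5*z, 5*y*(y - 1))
(10*y + 4*z, -3, 4 - 8*x)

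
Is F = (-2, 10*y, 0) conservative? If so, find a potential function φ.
Yes, F is conservative. φ = -2*x + 5*y**2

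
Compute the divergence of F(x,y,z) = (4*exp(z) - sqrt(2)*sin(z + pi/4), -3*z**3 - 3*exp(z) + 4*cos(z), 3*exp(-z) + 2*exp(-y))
-3*exp(-z)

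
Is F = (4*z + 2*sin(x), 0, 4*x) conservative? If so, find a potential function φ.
Yes, F is conservative. φ = 4*x*z - 2*cos(x)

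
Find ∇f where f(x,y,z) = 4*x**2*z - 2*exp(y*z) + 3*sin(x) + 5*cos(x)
(8*x*z - 5*sin(x) + 3*cos(x), -2*z*exp(y*z), 4*x**2 - 2*y*exp(y*z))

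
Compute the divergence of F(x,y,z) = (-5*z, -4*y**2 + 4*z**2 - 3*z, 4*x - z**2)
-8*y - 2*z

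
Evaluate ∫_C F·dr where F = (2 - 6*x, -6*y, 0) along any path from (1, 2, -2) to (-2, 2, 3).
-15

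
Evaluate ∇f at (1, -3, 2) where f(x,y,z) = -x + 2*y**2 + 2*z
(-1, -12, 2)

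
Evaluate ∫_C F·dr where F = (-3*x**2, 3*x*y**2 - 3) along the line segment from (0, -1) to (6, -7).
-1656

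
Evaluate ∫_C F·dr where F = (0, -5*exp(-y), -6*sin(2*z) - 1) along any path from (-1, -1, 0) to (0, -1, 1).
-4 + 3*cos(2)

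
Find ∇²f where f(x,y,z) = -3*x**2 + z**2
-4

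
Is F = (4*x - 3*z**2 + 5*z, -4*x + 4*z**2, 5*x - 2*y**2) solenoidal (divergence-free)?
No, ∇·F = 4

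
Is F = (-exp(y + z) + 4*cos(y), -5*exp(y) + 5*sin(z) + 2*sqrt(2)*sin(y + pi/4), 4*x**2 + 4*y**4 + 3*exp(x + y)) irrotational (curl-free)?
No, ∇×F = (16*y**3 + 3*exp(x + y) - 5*cos(z), -8*x - 3*exp(x + y) - exp(y + z), exp(y + z) + 4*sin(y))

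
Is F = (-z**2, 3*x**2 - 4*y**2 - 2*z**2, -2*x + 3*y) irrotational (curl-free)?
No, ∇×F = (4*z + 3, 2 - 2*z, 6*x)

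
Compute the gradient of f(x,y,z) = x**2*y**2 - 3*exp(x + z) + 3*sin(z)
(2*x*y**2 - 3*exp(x + z), 2*x**2*y, -3*exp(x + z) + 3*cos(z))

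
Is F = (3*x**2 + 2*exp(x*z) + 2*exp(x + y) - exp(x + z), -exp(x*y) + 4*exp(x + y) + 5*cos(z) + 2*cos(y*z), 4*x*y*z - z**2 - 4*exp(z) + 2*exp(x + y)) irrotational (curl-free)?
No, ∇×F = (4*x*z + 2*y*sin(y*z) + 2*exp(x + y) + 5*sin(z), 2*x*exp(x*z) - 4*y*z - 2*exp(x + y) - exp(x + z), -y*exp(x*y) + 2*exp(x + y))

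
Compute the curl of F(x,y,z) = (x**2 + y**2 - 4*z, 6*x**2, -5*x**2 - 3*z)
(0, 10*x - 4, 12*x - 2*y)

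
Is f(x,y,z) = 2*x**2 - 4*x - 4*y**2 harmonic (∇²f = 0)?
No, ∇²f = -4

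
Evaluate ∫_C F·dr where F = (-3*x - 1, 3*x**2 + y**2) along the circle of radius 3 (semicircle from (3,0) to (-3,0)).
6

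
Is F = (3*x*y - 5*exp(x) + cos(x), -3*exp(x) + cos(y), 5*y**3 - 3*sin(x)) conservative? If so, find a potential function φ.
No, ∇×F = (15*y**2, 3*cos(x), -3*x - 3*exp(x)) ≠ 0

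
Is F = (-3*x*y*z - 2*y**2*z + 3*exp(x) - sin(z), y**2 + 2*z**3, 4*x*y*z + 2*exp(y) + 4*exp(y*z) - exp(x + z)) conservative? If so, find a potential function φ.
No, ∇×F = (4*x*z - 6*z**2 + 4*z*exp(y*z) + 2*exp(y), -3*x*y - 2*y**2 - 4*y*z + exp(x + z) - cos(z), z*(3*x + 4*y)) ≠ 0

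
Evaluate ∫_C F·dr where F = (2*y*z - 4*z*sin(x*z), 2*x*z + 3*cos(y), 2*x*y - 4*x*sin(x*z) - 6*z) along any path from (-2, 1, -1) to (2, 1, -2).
-21 + 4*cos(4) - 4*cos(2)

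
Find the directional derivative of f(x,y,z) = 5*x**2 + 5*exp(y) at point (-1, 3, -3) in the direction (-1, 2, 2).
10/3 + 10*exp(3)/3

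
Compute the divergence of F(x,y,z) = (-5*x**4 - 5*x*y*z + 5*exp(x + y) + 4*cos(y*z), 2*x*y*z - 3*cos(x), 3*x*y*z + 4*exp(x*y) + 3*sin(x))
-20*x**3 + 3*x*y + 2*x*z - 5*y*z + 5*exp(x + y)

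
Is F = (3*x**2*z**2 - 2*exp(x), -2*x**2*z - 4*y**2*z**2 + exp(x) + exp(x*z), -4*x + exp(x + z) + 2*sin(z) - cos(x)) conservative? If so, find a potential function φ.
No, ∇×F = (2*x**2 - x*exp(x*z) + 8*y**2*z, 6*x**2*z - exp(x + z) - sin(x) + 4, -4*x*z + z*exp(x*z) + exp(x)) ≠ 0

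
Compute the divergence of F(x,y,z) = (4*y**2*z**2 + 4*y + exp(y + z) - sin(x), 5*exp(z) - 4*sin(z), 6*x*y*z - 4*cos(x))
6*x*y - cos(x)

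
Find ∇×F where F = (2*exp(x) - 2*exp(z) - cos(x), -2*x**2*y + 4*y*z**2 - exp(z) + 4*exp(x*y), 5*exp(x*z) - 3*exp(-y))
(-8*y*z + exp(z) + 3*exp(-y), -5*z*exp(x*z) - 2*exp(z), 4*y*(-x + exp(x*y)))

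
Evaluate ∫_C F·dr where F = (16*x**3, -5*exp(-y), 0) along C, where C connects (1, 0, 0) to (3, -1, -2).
5*E + 315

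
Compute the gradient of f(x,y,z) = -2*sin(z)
(0, 0, -2*cos(z))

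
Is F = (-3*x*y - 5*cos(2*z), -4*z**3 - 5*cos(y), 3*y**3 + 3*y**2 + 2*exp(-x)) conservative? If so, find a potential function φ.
No, ∇×F = (9*y**2 + 6*y + 12*z**2, 10*sin(2*z) + 2*exp(-x), 3*x) ≠ 0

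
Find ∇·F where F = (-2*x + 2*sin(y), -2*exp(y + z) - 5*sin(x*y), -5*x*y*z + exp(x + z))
-5*x*y - 5*x*cos(x*y) + exp(x + z) - 2*exp(y + z) - 2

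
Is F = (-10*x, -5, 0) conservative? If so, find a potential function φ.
Yes, F is conservative. φ = -5*x**2 - 5*y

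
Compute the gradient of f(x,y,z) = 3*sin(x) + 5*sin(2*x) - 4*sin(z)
(3*cos(x) + 10*cos(2*x), 0, -4*cos(z))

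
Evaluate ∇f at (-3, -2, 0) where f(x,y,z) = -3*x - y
(-3, -1, 0)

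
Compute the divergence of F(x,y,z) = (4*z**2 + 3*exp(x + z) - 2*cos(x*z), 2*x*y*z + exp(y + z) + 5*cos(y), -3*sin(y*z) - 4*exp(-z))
((2*x*z - 3*y*cos(y*z) + 2*z*sin(x*z) + 3*exp(x + z) + exp(y + z) - 5*sin(y))*exp(z) + 4)*exp(-z)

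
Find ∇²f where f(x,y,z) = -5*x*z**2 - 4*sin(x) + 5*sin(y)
-10*x + 4*sin(x) - 5*sin(y)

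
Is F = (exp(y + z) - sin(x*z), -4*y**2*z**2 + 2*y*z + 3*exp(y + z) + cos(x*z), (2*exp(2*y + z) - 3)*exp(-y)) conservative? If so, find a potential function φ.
No, ∇×F = (x*sin(x*z) + 8*y**2*z - 2*y - exp(y + z) + 3*exp(-y), -x*cos(x*z) + exp(y + z), -z*sin(x*z) - exp(y + z)) ≠ 0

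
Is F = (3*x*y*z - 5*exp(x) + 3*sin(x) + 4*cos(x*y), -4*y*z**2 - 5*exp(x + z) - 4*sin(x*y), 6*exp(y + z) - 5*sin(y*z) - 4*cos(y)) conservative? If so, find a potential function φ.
No, ∇×F = (8*y*z - 5*z*cos(y*z) + 5*exp(x + z) + 6*exp(y + z) + 4*sin(y), 3*x*y, -3*x*z + 4*x*sin(x*y) - 4*y*cos(x*y) - 5*exp(x + z)) ≠ 0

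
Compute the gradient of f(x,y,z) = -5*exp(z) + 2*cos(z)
(0, 0, -5*exp(z) - 2*sin(z))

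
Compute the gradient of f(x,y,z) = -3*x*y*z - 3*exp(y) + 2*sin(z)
(-3*y*z, -3*x*z - 3*exp(y), -3*x*y + 2*cos(z))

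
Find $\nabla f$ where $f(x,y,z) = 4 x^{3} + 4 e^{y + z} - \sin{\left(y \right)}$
(12*x**2, 4*exp(y + z) - cos(y), 4*exp(y + z))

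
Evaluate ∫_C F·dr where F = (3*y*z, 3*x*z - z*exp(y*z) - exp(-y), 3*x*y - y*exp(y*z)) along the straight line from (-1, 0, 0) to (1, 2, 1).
6 - 2*sinh(2)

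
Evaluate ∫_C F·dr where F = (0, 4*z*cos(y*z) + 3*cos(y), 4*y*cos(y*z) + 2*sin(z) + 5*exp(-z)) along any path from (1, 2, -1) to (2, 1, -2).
-5*exp(2) - 3*sin(2) - 2*cos(2) + 2*cos(1) + 3*sin(1) + 5*E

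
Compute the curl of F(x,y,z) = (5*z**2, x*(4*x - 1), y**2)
(2*y, 10*z, 8*x - 1)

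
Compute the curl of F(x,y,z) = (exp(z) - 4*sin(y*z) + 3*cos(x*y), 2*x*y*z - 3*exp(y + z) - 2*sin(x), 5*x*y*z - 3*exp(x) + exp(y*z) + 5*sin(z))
(-2*x*y + 5*x*z + z*exp(y*z) + 3*exp(y + z), -5*y*z - 4*y*cos(y*z) + 3*exp(x) + exp(z), 3*x*sin(x*y) + 2*y*z + 4*z*cos(y*z) - 2*cos(x))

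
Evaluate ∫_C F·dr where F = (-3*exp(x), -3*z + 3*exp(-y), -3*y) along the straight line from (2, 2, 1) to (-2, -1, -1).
-3*E + 3 + 3*exp(2)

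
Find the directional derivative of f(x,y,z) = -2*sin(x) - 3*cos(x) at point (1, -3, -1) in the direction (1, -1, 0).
sqrt(2)*(-cos(1) + 3*sin(1)/2)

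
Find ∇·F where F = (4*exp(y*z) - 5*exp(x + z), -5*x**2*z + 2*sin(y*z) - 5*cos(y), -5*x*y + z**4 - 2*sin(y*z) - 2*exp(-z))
-2*y*cos(y*z) + 4*z**3 + 2*z*cos(y*z) - 5*exp(x + z) + 5*sin(y) + 2*exp(-z)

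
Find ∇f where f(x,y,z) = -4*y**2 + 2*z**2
(0, -8*y, 4*z)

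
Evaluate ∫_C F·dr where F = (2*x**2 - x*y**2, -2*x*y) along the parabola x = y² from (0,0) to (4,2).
40/3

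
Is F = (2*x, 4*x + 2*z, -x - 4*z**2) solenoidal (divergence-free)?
No, ∇·F = 2 - 8*z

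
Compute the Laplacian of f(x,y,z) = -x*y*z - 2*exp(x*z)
2*(-x**2 - z**2)*exp(x*z)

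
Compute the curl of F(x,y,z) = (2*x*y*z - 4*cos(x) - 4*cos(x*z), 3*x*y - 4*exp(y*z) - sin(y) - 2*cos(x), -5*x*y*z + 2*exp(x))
(-5*x*z + 4*y*exp(y*z), 2*x*y + 4*x*sin(x*z) + 5*y*z - 2*exp(x), -2*x*z + 3*y + 2*sin(x))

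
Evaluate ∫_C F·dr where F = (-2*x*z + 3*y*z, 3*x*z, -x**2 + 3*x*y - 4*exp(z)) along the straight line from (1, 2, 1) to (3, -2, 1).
-32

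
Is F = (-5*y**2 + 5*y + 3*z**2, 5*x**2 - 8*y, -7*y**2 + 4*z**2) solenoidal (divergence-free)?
No, ∇·F = 8*z - 8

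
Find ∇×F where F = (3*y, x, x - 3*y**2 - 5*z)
(-6*y, -1, -2)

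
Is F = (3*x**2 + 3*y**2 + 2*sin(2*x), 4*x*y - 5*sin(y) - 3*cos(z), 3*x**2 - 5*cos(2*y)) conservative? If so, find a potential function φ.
No, ∇×F = (10*sin(2*y) - 3*sin(z), -6*x, -2*y) ≠ 0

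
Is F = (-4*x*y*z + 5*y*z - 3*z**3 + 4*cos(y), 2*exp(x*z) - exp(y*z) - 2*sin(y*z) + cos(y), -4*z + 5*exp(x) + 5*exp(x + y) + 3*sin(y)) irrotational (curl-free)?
No, ∇×F = (-2*x*exp(x*z) + y*exp(y*z) + 2*y*cos(y*z) + 5*exp(x + y) + 3*cos(y), -4*x*y + 5*y - 9*z**2 - 5*exp(x) - 5*exp(x + y), 4*x*z + 2*z*exp(x*z) - 5*z + 4*sin(y))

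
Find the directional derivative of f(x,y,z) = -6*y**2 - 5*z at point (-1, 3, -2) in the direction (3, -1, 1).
31*sqrt(11)/11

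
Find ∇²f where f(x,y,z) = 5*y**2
10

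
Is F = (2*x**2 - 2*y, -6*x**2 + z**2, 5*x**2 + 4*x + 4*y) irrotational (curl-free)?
No, ∇×F = (4 - 2*z, -10*x - 4, 2 - 12*x)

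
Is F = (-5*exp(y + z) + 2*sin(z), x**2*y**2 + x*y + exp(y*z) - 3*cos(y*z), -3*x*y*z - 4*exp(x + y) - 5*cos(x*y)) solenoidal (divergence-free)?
No, ∇·F = 2*x**2*y - 3*x*y + x + z*exp(y*z) + 3*z*sin(y*z)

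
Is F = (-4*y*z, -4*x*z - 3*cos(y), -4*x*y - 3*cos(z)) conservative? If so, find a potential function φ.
Yes, F is conservative. φ = -4*x*y*z - 3*sin(y) - 3*sin(z)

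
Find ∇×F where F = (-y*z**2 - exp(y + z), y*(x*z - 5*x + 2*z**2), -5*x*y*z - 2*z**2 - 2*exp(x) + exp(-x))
(-5*x*z - y*(x + 4*z), 3*y*z + 2*exp(x) - exp(y + z) + exp(-x), y*(z - 5) + z**2 + exp(y + z))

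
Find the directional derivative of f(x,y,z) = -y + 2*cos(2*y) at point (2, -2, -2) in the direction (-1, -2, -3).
sqrt(14)*(1 - 4*sin(4))/7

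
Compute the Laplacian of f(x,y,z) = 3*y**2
6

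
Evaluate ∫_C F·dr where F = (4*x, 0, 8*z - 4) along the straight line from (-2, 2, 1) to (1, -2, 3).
18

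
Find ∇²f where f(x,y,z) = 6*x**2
12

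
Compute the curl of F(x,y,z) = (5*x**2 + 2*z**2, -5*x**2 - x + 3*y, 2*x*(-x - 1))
(0, 4*x + 4*z + 2, -10*x - 1)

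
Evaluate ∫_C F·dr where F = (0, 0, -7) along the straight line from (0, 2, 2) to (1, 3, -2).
28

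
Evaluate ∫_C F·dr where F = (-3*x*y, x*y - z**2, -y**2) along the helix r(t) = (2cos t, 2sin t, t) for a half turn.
16/3 + 2*pi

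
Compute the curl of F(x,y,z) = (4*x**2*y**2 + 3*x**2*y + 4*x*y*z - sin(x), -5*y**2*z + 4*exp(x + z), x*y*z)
(x*z + 5*y**2 - 4*exp(x + z), y*(4*x - z), -8*x**2*y - 3*x**2 - 4*x*z + 4*exp(x + z))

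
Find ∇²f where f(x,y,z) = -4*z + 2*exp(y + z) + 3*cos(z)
4*exp(y + z) - 3*cos(z)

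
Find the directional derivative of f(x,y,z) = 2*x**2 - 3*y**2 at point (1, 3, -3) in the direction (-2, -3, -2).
46*sqrt(17)/17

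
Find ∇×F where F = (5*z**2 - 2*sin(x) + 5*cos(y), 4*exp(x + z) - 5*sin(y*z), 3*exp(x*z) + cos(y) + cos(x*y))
(-x*sin(x*y) + 5*y*cos(y*z) - 4*exp(x + z) - sin(y), y*sin(x*y) - 3*z*exp(x*z) + 10*z, 4*exp(x + z) + 5*sin(y))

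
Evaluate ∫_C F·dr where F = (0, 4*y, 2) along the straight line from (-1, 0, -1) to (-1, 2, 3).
16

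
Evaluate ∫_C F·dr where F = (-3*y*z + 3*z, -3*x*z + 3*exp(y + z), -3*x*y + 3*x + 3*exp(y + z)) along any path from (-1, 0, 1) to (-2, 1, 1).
-3*E + 3 + 3*exp(2)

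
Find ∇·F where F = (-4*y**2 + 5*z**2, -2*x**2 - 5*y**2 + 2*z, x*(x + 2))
-10*y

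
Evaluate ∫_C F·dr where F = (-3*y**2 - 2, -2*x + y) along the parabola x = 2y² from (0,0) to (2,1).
-47/6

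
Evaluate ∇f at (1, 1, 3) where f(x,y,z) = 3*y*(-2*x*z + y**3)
(-18, -6, -6)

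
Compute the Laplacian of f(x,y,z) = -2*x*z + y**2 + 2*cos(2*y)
2 - 8*cos(2*y)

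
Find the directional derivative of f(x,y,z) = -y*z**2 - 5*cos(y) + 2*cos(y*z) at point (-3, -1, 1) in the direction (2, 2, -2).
-sqrt(3)*(sin(1) + 3)/3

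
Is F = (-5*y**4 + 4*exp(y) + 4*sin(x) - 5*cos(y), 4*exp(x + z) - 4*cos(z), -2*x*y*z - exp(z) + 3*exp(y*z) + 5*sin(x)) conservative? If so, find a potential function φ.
No, ∇×F = (-2*x*z + 3*z*exp(y*z) - 4*exp(x + z) - 4*sin(z), 2*y*z - 5*cos(x), 20*y**3 - 4*exp(y) + 4*exp(x + z) - 5*sin(y)) ≠ 0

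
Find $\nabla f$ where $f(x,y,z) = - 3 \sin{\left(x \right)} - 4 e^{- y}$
(-3*cos(x), 4*exp(-y), 0)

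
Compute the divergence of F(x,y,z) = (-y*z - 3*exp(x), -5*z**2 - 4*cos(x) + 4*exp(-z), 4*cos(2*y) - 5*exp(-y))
-3*exp(x)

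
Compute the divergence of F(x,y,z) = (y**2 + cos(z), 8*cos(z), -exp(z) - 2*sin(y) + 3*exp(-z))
-exp(z) - 3*exp(-z)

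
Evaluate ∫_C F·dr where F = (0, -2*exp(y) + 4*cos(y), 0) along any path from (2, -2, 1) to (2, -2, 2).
0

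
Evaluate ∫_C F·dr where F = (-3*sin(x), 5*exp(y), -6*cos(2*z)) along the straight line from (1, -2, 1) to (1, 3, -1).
-5*exp(-2) + 6*sin(2) + 5*exp(3)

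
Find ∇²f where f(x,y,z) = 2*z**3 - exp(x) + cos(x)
12*z - exp(x) - cos(x)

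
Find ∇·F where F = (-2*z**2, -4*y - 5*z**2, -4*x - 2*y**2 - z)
-5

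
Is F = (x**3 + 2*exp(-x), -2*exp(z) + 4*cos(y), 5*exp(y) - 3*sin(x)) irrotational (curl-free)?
No, ∇×F = (5*exp(y) + 2*exp(z), 3*cos(x), 0)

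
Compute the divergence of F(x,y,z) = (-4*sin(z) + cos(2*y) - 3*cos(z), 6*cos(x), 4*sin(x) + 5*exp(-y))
0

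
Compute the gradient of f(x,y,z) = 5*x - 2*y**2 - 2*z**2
(5, -4*y, -4*z)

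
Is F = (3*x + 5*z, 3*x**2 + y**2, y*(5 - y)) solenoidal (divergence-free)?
No, ∇·F = 2*y + 3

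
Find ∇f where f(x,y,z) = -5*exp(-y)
(0, 5*exp(-y), 0)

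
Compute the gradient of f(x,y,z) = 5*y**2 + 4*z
(0, 10*y, 4)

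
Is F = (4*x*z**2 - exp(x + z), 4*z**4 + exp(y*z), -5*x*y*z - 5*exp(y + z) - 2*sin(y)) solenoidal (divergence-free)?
No, ∇·F = -5*x*y + 4*z**2 + z*exp(y*z) - exp(x + z) - 5*exp(y + z)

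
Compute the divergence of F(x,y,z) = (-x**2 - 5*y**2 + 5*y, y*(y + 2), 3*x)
-2*x + 2*y + 2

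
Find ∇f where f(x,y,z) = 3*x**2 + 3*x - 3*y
(6*x + 3, -3, 0)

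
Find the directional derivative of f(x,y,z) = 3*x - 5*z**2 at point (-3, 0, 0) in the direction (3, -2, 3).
9*sqrt(22)/22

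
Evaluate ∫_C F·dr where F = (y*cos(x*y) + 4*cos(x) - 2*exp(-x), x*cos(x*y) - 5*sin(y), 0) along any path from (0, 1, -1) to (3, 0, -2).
-5*cos(1) + 2*exp(-3) + 4*sin(3) + 3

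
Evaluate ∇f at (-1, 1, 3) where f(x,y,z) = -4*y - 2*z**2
(0, -4, -12)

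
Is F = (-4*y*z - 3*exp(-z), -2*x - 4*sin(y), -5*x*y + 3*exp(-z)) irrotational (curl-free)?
No, ∇×F = (-5*x, y + 3*exp(-z), 4*z - 2)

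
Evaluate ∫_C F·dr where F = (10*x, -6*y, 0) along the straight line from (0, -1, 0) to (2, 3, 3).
-4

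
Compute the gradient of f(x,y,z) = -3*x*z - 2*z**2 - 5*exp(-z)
(-3*z, 0, -3*x - 4*z + 5*exp(-z))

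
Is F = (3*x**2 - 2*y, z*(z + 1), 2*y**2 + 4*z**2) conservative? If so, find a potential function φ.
No, ∇×F = (4*y - 2*z - 1, 0, 2) ≠ 0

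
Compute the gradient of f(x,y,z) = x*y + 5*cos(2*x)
(y - 10*sin(2*x), x, 0)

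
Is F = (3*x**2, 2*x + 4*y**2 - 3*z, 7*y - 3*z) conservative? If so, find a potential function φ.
No, ∇×F = (10, 0, 2) ≠ 0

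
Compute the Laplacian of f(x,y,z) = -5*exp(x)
-5*exp(x)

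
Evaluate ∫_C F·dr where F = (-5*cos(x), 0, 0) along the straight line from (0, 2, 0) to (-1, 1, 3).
5*sin(1)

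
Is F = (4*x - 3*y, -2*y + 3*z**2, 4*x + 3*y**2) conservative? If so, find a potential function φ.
No, ∇×F = (6*y - 6*z, -4, 3) ≠ 0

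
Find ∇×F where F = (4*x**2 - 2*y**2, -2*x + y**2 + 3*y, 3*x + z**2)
(0, -3, 4*y - 2)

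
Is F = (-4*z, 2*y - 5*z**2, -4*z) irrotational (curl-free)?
No, ∇×F = (10*z, -4, 0)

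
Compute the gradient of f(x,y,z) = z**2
(0, 0, 2*z)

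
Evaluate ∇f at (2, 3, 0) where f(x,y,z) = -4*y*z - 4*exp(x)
(-4*exp(2), 0, -12)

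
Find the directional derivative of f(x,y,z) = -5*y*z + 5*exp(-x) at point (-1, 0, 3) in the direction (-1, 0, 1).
5*sqrt(2)*E/2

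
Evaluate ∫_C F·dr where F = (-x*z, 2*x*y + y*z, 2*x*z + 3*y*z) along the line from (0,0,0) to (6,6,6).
504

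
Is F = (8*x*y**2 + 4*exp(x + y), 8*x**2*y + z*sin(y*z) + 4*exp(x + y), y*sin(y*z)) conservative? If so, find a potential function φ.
Yes, F is conservative. φ = 4*x**2*y**2 + 4*exp(x + y) - cos(y*z)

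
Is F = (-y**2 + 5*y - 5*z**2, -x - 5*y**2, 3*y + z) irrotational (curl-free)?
No, ∇×F = (3, -10*z, 2*y - 6)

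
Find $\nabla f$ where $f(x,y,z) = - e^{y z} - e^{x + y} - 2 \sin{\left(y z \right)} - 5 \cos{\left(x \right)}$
(-exp(x + y) + 5*sin(x), -z*exp(y*z) - 2*z*cos(y*z) - exp(x + y), -y*(exp(y*z) + 2*cos(y*z)))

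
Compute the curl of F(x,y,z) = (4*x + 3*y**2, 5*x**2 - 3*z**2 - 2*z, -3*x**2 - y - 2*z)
(6*z + 1, 6*x, 10*x - 6*y)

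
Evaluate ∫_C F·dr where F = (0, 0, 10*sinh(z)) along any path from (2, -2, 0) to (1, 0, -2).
20*sinh(1)**2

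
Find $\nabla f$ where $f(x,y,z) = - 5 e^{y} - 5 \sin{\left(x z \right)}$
(-5*z*cos(x*z), -5*exp(y), -5*x*cos(x*z))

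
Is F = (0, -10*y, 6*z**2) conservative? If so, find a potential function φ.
Yes, F is conservative. φ = -5*y**2 + 2*z**3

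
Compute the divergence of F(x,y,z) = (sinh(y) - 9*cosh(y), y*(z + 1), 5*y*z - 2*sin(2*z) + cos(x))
5*y + z - 4*cos(2*z) + 1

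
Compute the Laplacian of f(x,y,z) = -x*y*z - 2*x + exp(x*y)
(x**2 + y**2)*exp(x*y)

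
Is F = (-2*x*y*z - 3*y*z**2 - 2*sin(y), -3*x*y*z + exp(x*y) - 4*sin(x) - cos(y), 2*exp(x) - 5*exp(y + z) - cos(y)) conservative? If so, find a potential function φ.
No, ∇×F = (3*x*y - 5*exp(y + z) + sin(y), -2*x*y - 6*y*z - 2*exp(x), 2*x*z - 3*y*z + y*exp(x*y) + 3*z**2 - 4*cos(x) + 2*cos(y)) ≠ 0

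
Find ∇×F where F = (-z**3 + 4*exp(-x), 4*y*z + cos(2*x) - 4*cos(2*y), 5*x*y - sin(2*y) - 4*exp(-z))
(5*x - 4*y - 2*cos(2*y), -5*y - 3*z**2, -2*sin(2*x))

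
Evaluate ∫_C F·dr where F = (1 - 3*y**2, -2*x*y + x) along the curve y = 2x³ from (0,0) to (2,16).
-4426/7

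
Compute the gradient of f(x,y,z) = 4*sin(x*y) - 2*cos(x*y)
(2*y*(sin(x*y) + 2*cos(x*y)), 2*x*(sin(x*y) + 2*cos(x*y)), 0)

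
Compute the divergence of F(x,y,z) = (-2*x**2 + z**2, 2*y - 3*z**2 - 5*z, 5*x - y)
2 - 4*x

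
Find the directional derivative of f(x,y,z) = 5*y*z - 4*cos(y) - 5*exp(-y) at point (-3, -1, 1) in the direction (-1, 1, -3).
sqrt(11)*(-4*sin(1) + 5*E + 20)/11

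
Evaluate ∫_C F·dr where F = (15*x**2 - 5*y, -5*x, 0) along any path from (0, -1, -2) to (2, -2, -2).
60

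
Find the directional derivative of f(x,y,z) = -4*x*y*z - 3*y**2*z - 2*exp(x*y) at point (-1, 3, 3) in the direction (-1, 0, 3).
3*sqrt(10)*(2 - 3*exp(3))*exp(-3)/10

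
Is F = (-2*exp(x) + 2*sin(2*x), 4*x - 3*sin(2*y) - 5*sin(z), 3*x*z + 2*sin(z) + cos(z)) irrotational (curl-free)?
No, ∇×F = (5*cos(z), -3*z, 4)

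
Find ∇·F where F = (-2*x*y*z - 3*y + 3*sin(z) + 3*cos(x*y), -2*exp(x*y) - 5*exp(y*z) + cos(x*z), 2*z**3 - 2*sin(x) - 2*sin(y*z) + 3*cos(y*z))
-2*x*exp(x*y) - 2*y*z - 3*y*sin(x*y) - 3*y*sin(y*z) - 2*y*cos(y*z) + 6*z**2 - 5*z*exp(y*z)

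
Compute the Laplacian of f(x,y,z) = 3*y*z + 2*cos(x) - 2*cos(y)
-2*cos(x) + 2*cos(y)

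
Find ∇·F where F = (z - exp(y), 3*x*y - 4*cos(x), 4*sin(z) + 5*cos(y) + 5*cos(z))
3*x - 5*sin(z) + 4*cos(z)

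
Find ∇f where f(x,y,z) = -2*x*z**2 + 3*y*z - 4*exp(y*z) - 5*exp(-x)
(-2*z**2 + 5*exp(-x), z*(3 - 4*exp(y*z)), -4*x*z - 4*y*exp(y*z) + 3*y)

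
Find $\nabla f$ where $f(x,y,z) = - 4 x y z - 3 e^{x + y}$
(-4*y*z - 3*exp(x + y), -4*x*z - 3*exp(x + y), -4*x*y)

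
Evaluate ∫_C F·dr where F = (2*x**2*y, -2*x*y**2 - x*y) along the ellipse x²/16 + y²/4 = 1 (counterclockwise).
-80*pi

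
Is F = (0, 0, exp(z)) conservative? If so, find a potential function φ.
Yes, F is conservative. φ = exp(z)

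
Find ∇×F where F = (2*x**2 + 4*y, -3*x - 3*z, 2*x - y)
(2, -2, -7)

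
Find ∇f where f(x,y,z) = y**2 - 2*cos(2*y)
(0, 2*y + 4*sin(2*y), 0)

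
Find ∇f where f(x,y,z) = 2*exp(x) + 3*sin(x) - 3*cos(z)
(2*exp(x) + 3*cos(x), 0, 3*sin(z))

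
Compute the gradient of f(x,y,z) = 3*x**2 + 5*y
(6*x, 5, 0)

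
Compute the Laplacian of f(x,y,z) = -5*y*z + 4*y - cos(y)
cos(y)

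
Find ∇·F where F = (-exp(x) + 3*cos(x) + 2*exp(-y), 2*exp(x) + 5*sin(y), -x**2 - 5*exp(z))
-exp(x) - 5*exp(z) - 3*sin(x) + 5*cos(y)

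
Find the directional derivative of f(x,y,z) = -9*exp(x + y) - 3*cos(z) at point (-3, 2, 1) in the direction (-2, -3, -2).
3*sqrt(17)*(-2*E*sin(1) + 15)*exp(-1)/17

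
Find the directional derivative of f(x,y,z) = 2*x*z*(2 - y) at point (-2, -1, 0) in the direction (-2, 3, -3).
18*sqrt(22)/11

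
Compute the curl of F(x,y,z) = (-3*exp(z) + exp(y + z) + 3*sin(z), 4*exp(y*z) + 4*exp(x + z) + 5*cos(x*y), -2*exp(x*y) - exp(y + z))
(-2*x*exp(x*y) - 4*y*exp(y*z) - 4*exp(x + z) - exp(y + z), 2*y*exp(x*y) - 3*exp(z) + exp(y + z) + 3*cos(z), -5*y*sin(x*y) + 4*exp(x + z) - exp(y + z))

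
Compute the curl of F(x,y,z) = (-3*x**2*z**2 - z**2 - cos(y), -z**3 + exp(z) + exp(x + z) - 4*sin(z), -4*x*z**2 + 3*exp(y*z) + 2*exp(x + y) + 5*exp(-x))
(3*z**2 + 3*z*exp(y*z) - exp(z) + 2*exp(x + y) - exp(x + z) + 4*cos(z), (2*(-3*x**2*z + 2*z**2 - z - exp(x + y))*exp(x) + 5)*exp(-x), exp(x + z) - sin(y))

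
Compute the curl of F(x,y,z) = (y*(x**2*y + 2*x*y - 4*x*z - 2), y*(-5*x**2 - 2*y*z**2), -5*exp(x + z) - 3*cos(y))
(4*y**2*z + 3*sin(y), -4*x*y + 5*exp(x + z), -2*x**2*y - 14*x*y + 4*x*z + 2)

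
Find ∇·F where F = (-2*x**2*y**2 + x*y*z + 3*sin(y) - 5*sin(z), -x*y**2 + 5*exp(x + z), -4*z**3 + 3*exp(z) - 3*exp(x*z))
-4*x*y**2 - 2*x*y - 3*x*exp(x*z) + y*z - 12*z**2 + 3*exp(z)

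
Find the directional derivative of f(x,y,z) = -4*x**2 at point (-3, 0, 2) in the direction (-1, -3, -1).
-24*sqrt(11)/11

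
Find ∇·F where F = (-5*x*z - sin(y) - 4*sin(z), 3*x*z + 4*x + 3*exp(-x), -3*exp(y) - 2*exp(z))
-5*z - 2*exp(z)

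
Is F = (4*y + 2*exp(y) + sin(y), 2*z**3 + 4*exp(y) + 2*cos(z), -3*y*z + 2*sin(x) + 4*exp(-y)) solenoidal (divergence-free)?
No, ∇·F = -3*y + 4*exp(y)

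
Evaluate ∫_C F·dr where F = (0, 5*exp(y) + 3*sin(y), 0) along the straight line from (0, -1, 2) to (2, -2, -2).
-5*exp(-1) + 5*exp(-2) - 3*cos(2) + 3*cos(1)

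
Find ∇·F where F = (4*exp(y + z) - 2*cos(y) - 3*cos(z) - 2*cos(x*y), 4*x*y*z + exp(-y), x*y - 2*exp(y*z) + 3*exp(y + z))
4*x*z - 2*y*exp(y*z) + 2*y*sin(x*y) + 3*exp(y + z) - exp(-y)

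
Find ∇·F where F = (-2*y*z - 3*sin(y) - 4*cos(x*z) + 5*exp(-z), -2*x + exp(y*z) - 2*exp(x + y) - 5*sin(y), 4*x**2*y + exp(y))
z*exp(y*z) + 4*z*sin(x*z) - 2*exp(x + y) - 5*cos(y)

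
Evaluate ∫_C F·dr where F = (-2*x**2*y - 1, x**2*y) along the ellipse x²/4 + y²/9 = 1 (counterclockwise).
12*pi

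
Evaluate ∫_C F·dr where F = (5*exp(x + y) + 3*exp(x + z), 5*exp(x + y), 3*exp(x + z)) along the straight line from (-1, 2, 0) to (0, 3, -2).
(-3*E + 3 - 5*(1 - exp(2))*exp(3))*exp(-2)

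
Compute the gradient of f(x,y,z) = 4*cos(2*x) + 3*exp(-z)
(-8*sin(2*x), 0, -3*exp(-z))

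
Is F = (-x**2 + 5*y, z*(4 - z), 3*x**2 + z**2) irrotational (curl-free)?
No, ∇×F = (2*z - 4, -6*x, -5)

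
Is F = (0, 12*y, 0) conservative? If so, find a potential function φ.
Yes, F is conservative. φ = 6*y**2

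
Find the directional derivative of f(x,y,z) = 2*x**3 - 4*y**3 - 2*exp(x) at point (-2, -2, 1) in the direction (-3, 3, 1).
6*sqrt(19)*(1 - 36*exp(2))*exp(-2)/19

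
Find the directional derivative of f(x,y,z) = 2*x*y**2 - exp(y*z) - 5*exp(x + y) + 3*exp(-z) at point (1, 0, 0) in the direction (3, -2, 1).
sqrt(14)*(-5*E - 3)/14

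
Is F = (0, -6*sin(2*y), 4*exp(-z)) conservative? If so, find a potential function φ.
Yes, F is conservative. φ = 3*cos(2*y) - 4*exp(-z)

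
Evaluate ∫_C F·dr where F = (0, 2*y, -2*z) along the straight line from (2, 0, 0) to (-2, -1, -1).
0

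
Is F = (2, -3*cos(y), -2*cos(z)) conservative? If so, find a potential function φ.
Yes, F is conservative. φ = 2*x - 3*sin(y) - 2*sin(z)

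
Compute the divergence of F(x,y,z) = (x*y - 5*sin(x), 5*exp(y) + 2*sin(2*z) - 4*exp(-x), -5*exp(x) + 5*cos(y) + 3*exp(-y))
y + 5*exp(y) - 5*cos(x)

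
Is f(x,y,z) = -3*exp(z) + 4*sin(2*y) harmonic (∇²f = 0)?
No, ∇²f = -3*exp(z) - 16*sin(2*y)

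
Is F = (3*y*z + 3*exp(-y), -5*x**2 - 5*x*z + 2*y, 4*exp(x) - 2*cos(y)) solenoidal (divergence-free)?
No, ∇·F = 2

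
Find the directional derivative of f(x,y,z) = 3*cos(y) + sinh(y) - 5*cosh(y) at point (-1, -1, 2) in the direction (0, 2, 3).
2*sqrt(13)*(cosh(1) + 3*sin(1) + 5*sinh(1))/13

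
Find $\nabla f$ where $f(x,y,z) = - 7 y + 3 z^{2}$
(0, -7, 6*z)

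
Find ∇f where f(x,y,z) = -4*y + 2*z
(0, -4, 2)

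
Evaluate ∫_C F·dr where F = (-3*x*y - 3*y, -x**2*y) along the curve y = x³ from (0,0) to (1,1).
-69/40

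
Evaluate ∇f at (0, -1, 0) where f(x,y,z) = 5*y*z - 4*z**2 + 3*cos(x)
(0, 0, -5)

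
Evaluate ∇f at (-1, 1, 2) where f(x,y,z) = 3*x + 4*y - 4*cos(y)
(3, 4*sin(1) + 4, 0)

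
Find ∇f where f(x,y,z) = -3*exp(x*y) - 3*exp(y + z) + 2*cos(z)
(-3*y*exp(x*y), -3*x*exp(x*y) - 3*exp(y + z), -3*exp(y + z) - 2*sin(z))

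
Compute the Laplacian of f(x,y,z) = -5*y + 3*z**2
6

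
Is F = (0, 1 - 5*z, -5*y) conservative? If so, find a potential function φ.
Yes, F is conservative. φ = y*(1 - 5*z)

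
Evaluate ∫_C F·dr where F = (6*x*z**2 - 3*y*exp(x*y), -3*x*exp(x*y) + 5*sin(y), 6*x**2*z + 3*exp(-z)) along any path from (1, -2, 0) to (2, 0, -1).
-3*E + 5*cos(2) + 3*exp(-2) + 7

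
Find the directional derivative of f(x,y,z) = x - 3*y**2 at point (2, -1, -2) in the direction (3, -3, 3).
-5*sqrt(3)/3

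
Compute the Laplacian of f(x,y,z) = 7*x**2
14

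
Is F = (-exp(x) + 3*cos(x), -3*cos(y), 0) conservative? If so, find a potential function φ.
Yes, F is conservative. φ = -exp(x) + 3*sin(x) - 3*sin(y)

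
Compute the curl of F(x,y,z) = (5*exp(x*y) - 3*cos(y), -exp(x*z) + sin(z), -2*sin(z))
(x*exp(x*z) - cos(z), 0, -5*x*exp(x*y) - z*exp(x*z) - 3*sin(y))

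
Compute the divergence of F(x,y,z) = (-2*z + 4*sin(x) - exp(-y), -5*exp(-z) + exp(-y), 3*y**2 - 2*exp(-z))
4*cos(x) + 2*exp(-z) - exp(-y)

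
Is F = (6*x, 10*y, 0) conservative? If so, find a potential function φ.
Yes, F is conservative. φ = 3*x**2 + 5*y**2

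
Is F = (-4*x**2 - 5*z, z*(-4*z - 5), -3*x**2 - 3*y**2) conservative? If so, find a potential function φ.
No, ∇×F = (-6*y + 8*z + 5, 6*x - 5, 0) ≠ 0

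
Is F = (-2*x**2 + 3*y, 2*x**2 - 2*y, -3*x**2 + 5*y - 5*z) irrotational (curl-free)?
No, ∇×F = (5, 6*x, 4*x - 3)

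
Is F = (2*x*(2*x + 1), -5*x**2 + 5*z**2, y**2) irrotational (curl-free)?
No, ∇×F = (2*y - 10*z, 0, -10*x)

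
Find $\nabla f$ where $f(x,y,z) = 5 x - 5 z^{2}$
(5, 0, -10*z)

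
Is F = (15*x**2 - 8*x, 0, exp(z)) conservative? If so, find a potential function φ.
Yes, F is conservative. φ = 5*x**3 - 4*x**2 + exp(z)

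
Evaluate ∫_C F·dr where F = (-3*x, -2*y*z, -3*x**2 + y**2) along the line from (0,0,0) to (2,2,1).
-34/3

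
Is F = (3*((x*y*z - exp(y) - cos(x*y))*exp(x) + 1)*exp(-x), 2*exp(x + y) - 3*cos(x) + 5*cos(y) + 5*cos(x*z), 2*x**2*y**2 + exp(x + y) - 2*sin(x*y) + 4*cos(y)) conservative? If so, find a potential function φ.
No, ∇×F = (4*x**2*y + 5*x*sin(x*z) - 2*x*cos(x*y) + exp(x + y) - 4*sin(y), -4*x*y**2 + 3*x*y + 2*y*cos(x*y) - exp(x + y), -3*x*z - 3*x*sin(x*y) - 5*z*sin(x*z) + 3*exp(y) + 2*exp(x + y) + 3*sin(x)) ≠ 0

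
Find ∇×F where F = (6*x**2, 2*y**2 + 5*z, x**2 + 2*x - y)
(-6, -2*x - 2, 0)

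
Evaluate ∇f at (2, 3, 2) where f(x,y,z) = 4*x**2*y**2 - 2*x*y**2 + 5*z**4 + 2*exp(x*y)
(126 + 6*exp(6), 72 + 4*exp(6), 160)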